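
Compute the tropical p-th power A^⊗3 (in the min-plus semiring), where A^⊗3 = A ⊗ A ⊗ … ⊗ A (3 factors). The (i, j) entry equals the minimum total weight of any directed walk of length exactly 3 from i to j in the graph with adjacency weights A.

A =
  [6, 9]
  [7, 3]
A^⊗3 =
  [18, 15]
  [13, 9]

Each entry (A^⊗3)_ij equals the minimum over all length-3 walks i = v_0 → v_1 → … → v_3 = j of Σ_t A[v_t][v_{t+1}]. For example, for (i, j) = (0, 1) we minimise over 4 possible intermediate vertex sequences; the minimum is 15, attained along the walk 0 → 1 → 1 → 1.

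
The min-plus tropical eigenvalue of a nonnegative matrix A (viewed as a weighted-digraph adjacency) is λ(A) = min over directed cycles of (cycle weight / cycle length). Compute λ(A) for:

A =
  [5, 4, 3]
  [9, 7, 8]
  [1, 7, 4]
λ(A) = 2

Enumerate directed cycles and compute their means (weight / length). Sample:
  cycle 0 → 0: weight = 5, length = 1, mean = 5/1 ≈ 5.000
  cycle 1 → 1: weight = 7, length = 1, mean = 7/1 ≈ 7.000
  cycle 2 → 2: weight = 4, length = 1, mean = 4/1 ≈ 4.000
  cycle 0 → 1 → 0: weight = 13, length = 2, mean = 13/2 ≈ 6.500
  cycle 0 → 2 → 0: weight = 4, length = 2, mean = 4/2 ≈ 2.000
  cycle 1 → 0 → 1: weight = 13, length = 2, mean = 13/2 ≈ 6.500
Minimum mean = 2.000, attained e.g. along the cycle 0 → 2 → 0 with weight 4 and length 2. So λ(A) = 4/2 = 2.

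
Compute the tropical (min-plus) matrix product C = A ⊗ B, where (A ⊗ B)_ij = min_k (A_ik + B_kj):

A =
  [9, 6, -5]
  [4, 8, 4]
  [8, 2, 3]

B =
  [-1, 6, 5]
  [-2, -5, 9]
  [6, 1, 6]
A ⊗ B =
  [1, -4, 1]
  [3, 3, 9]
  [0, -3, 9]

Apply the min-plus product entry-by-entry:
  C[0][0] = min over k of (A[0][0] + B[0][0] = 9 + -1 = 8, A[0][1] + B[1][0] = 6 + -2 = 4, A[0][2] + B[2][0] = -5 + 6 = 1) = 1 (attained at k = 2)
  C[0][1] = min over k of (A[0][0] + B[0][1] = 9 + 6 = 15, A[0][1] + B[1][1] = 6 + -5 = 1, A[0][2] + B[2][1] = -5 + 1 = -4) = -4 (attained at k = 2)
  C[0][2] = min over k of (A[0][0] + B[0][2] = 9 + 5 = 14, A[0][1] + B[1][2] = 6 + 9 = 15, A[0][2] + B[2][2] = -5 + 6 = 1) = 1 (attained at k = 2)
  C[1][0] = min over k of (A[1][0] + B[0][0] = 4 + -1 = 3, A[1][1] + B[1][0] = 8 + -2 = 6, A[1][2] + B[2][0] = 4 + 6 = 10) = 3 (attained at k = 0)
  C[1][1] = min over k of (A[1][0] + B[0][1] = 4 + 6 = 10, A[1][1] + B[1][1] = 8 + -5 = 3, A[1][2] + B[2][1] = 4 + 1 = 5) = 3 (attained at k = 1)
  C[1][2] = min over k of (A[1][0] + B[0][2] = 4 + 5 = 9, A[1][1] + B[1][2] = 8 + 9 = 17, A[1][2] + B[2][2] = 4 + 6 = 10) = 9 (attained at k = 0)
  C[2][0] = min over k of (A[2][0] + B[0][0] = 8 + -1 = 7, A[2][1] + B[1][0] = 2 + -2 = 0, A[2][2] + B[2][0] = 3 + 6 = 9) = 0 (attained at k = 1)
  C[2][1] = min over k of (A[2][0] + B[0][1] = 8 + 6 = 14, A[2][1] + B[1][1] = 2 + -5 = -3, A[2][2] + B[2][1] = 3 + 1 = 4) = -3 (attained at k = 1)
  C[2][2] = min over k of (A[2][0] + B[0][2] = 8 + 5 = 13, A[2][1] + B[1][2] = 2 + 9 = 11, A[2][2] + B[2][2] = 3 + 6 = 9) = 9 (attained at k = 2)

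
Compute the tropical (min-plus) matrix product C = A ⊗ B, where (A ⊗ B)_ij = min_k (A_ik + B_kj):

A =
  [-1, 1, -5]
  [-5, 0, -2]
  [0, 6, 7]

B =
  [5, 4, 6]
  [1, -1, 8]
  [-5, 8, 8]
A ⊗ B =
  [-10, 0, 3]
  [-7, -1, 1]
  [2, 4, 6]

Apply the min-plus product entry-by-entry:
  C[0][0] = min over k of (A[0][0] + B[0][0] = -1 + 5 = 4, A[0][1] + B[1][0] = 1 + 1 = 2, A[0][2] + B[2][0] = -5 + -5 = -10) = -10 (attained at k = 2)
  C[0][1] = min over k of (A[0][0] + B[0][1] = -1 + 4 = 3, A[0][1] + B[1][1] = 1 + -1 = 0, A[0][2] + B[2][1] = -5 + 8 = 3) = 0 (attained at k = 1)
  C[0][2] = min over k of (A[0][0] + B[0][2] = -1 + 6 = 5, A[0][1] + B[1][2] = 1 + 8 = 9, A[0][2] + B[2][2] = -5 + 8 = 3) = 3 (attained at k = 2)
  C[1][0] = min over k of (A[1][0] + B[0][0] = -5 + 5 = 0, A[1][1] + B[1][0] = 0 + 1 = 1, A[1][2] + B[2][0] = -2 + -5 = -7) = -7 (attained at k = 2)
  C[1][1] = min over k of (A[1][0] + B[0][1] = -5 + 4 = -1, A[1][1] + B[1][1] = 0 + -1 = -1, A[1][2] + B[2][1] = -2 + 8 = 6) = -1 (attained at k = 0)
  C[1][2] = min over k of (A[1][0] + B[0][2] = -5 + 6 = 1, A[1][1] + B[1][2] = 0 + 8 = 8, A[1][2] + B[2][2] = -2 + 8 = 6) = 1 (attained at k = 0)
  C[2][0] = min over k of (A[2][0] + B[0][0] = 0 + 5 = 5, A[2][1] + B[1][0] = 6 + 1 = 7, A[2][2] + B[2][0] = 7 + -5 = 2) = 2 (attained at k = 2)
  C[2][1] = min over k of (A[2][0] + B[0][1] = 0 + 4 = 4, A[2][1] + B[1][1] = 6 + -1 = 5, A[2][2] + B[2][1] = 7 + 8 = 15) = 4 (attained at k = 0)
  C[2][2] = min over k of (A[2][0] + B[0][2] = 0 + 6 = 6, A[2][1] + B[1][2] = 6 + 8 = 14, A[2][2] + B[2][2] = 7 + 8 = 15) = 6 (attained at k = 0)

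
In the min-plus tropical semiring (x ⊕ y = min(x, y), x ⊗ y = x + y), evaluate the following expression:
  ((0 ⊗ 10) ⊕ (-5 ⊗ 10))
((0 ⊗ 10) ⊕ (-5 ⊗ 10)) = 5

Expand innermost to outermost. Recall ⊕ takes the minimum of its arguments and ⊗ takes their sum. Working out the expression ((0 ⊗ 10) ⊕ (-5 ⊗ 10)) gives 5.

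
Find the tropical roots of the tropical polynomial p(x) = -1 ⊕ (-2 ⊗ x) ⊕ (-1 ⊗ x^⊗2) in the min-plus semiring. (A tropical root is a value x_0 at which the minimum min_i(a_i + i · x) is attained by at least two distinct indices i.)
Roots: {-1, 1}

Each tropical root is a break point of the lower envelope of the lines y = a_i + i · x (there are 3 lines, with slopes 0, 1, ..., 2). Only the lines that attain the minimum somewhere contribute to roots; other lines are dominated. Here the surviving (envelope) indices are i = 2, i = 1, i = 0.
Intersections between consecutive envelope lines give the roots: for adjacent envelope indices i < j the intersection is x = (a_i − a_j) / (j − i). Reading off the sorted break points: {-1, 1}.
Verification: at each break x_0, at least two indices attain the minimum of min_i(a_i + i · x_0).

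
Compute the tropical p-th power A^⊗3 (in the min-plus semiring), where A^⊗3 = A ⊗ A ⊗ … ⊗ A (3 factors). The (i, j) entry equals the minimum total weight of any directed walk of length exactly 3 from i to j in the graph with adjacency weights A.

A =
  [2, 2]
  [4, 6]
A^⊗3 =
  [6, 6]
  [8, 8]

Each entry (A^⊗3)_ij equals the minimum over all length-3 walks i = v_0 → v_1 → … → v_3 = j of Σ_t A[v_t][v_{t+1}]. For example, for (i, j) = (0, 1) we minimise over 4 possible intermediate vertex sequences; the minimum is 6, attained along the walk 0 → 0 → 0 → 1.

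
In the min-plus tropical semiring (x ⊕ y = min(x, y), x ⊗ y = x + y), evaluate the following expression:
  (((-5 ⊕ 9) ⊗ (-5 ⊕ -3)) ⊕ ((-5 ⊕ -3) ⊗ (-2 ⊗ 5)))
(((-5 ⊕ 9) ⊗ (-5 ⊕ -3)) ⊕ ((-5 ⊕ -3) ⊗ (-2 ⊗ 5))) = -10

Expand innermost to outermost. Recall ⊕ takes the minimum of its arguments and ⊗ takes their sum. Working out the expression (((-5 ⊕ 9) ⊗ (-5 ⊕ -3)) ⊕ ((-5 ⊕ -3) ⊗ (-2 ⊗ 5))) gives -10.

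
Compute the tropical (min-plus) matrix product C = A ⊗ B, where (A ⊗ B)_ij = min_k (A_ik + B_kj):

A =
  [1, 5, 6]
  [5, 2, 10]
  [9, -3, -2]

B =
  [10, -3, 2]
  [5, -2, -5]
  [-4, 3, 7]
A ⊗ B =
  [2, -2, 0]
  [6, 0, -3]
  [-6, -5, -8]

Apply the min-plus product entry-by-entry:
  C[0][0] = min over k of (A[0][0] + B[0][0] = 1 + 10 = 11, A[0][1] + B[1][0] = 5 + 5 = 10, A[0][2] + B[2][0] = 6 + -4 = 2) = 2 (attained at k = 2)
  C[0][1] = min over k of (A[0][0] + B[0][1] = 1 + -3 = -2, A[0][1] + B[1][1] = 5 + -2 = 3, A[0][2] + B[2][1] = 6 + 3 = 9) = -2 (attained at k = 0)
  C[0][2] = min over k of (A[0][0] + B[0][2] = 1 + 2 = 3, A[0][1] + B[1][2] = 5 + -5 = 0, A[0][2] + B[2][2] = 6 + 7 = 13) = 0 (attained at k = 1)
  C[1][0] = min over k of (A[1][0] + B[0][0] = 5 + 10 = 15, A[1][1] + B[1][0] = 2 + 5 = 7, A[1][2] + B[2][0] = 10 + -4 = 6) = 6 (attained at k = 2)
  C[1][1] = min over k of (A[1][0] + B[0][1] = 5 + -3 = 2, A[1][1] + B[1][1] = 2 + -2 = 0, A[1][2] + B[2][1] = 10 + 3 = 13) = 0 (attained at k = 1)
  C[1][2] = min over k of (A[1][0] + B[0][2] = 5 + 2 = 7, A[1][1] + B[1][2] = 2 + -5 = -3, A[1][2] + B[2][2] = 10 + 7 = 17) = -3 (attained at k = 1)
  C[2][0] = min over k of (A[2][0] + B[0][0] = 9 + 10 = 19, A[2][1] + B[1][0] = -3 + 5 = 2, A[2][2] + B[2][0] = -2 + -4 = -6) = -6 (attained at k = 2)
  C[2][1] = min over k of (A[2][0] + B[0][1] = 9 + -3 = 6, A[2][1] + B[1][1] = -3 + -2 = -5, A[2][2] + B[2][1] = -2 + 3 = 1) = -5 (attained at k = 1)
  C[2][2] = min over k of (A[2][0] + B[0][2] = 9 + 2 = 11, A[2][1] + B[1][2] = -3 + -5 = -8, A[2][2] + B[2][2] = -2 + 7 = 5) = -8 (attained at k = 1)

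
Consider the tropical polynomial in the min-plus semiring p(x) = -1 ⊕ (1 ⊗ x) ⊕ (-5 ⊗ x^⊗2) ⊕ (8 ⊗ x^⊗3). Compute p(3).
p(3) = -1

A tropical monomial a ⊗ x^⊗i evaluates to a + i · x. Evaluating each term at x = 3:
  Term 0 contributes -1 + 0 · 3 = -1
  Term 1 contributes 1 + 1 · 3 = 4
  Term 2 contributes -5 + 2 · 3 = 1
  Term 3 contributes 8 + 3 · 3 = 17
p(3) = ⊕ of these = min[-1, 4, 1, 17] = -1.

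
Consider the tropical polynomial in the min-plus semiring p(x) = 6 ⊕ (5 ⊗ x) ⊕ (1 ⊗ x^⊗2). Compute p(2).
p(2) = 5

A tropical monomial a ⊗ x^⊗i evaluates to a + i · x. Evaluating each term at x = 2:
  Term 0 contributes 6 + 0 · 2 = 6
  Term 1 contributes 5 + 1 · 2 = 7
  Term 2 contributes 1 + 2 · 2 = 5
p(2) = ⊕ of these = min[6, 7, 5] = 5.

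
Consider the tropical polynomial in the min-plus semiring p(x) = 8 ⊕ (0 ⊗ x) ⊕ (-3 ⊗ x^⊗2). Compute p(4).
p(4) = 4

A tropical monomial a ⊗ x^⊗i evaluates to a + i · x. Evaluating each term at x = 4:
  Term 0 contributes 8 + 0 · 4 = 8
  Term 1 contributes 0 + 1 · 4 = 4
  Term 2 contributes -3 + 2 · 4 = 5
p(4) = ⊕ of these = min[8, 4, 5] = 4.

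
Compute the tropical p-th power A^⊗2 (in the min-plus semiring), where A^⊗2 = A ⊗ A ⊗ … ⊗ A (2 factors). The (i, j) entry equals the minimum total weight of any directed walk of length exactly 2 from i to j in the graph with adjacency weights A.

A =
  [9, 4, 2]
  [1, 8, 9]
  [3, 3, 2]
A^⊗2 =
  [5, 5, 4]
  [9, 5, 3]
  [4, 5, 4]

Each entry (A^⊗2)_ij equals the minimum over all length-2 walks i = v_0 → v_1 → … → v_2 = j of Σ_t A[v_t][v_{t+1}]. For example, for (i, j) = (0, 2) we minimise over 3 possible intermediate vertex sequences; the minimum is 4, attained along the walk 0 → 2 → 2.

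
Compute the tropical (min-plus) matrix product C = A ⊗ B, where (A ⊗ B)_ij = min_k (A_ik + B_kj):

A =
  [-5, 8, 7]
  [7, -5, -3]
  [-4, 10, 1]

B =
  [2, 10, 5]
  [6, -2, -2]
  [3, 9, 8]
A ⊗ B =
  [-3, 5, 0]
  [0, -7, -7]
  [-2, 6, 1]

Apply the min-plus product entry-by-entry:
  C[0][0] = min over k of (A[0][0] + B[0][0] = -5 + 2 = -3, A[0][1] + B[1][0] = 8 + 6 = 14, A[0][2] + B[2][0] = 7 + 3 = 10) = -3 (attained at k = 0)
  C[0][1] = min over k of (A[0][0] + B[0][1] = -5 + 10 = 5, A[0][1] + B[1][1] = 8 + -2 = 6, A[0][2] + B[2][1] = 7 + 9 = 16) = 5 (attained at k = 0)
  C[0][2] = min over k of (A[0][0] + B[0][2] = -5 + 5 = 0, A[0][1] + B[1][2] = 8 + -2 = 6, A[0][2] + B[2][2] = 7 + 8 = 15) = 0 (attained at k = 0)
  C[1][0] = min over k of (A[1][0] + B[0][0] = 7 + 2 = 9, A[1][1] + B[1][0] = -5 + 6 = 1, A[1][2] + B[2][0] = -3 + 3 = 0) = 0 (attained at k = 2)
  C[1][1] = min over k of (A[1][0] + B[0][1] = 7 + 10 = 17, A[1][1] + B[1][1] = -5 + -2 = -7, A[1][2] + B[2][1] = -3 + 9 = 6) = -7 (attained at k = 1)
  C[1][2] = min over k of (A[1][0] + B[0][2] = 7 + 5 = 12, A[1][1] + B[1][2] = -5 + -2 = -7, A[1][2] + B[2][2] = -3 + 8 = 5) = -7 (attained at k = 1)
  C[2][0] = min over k of (A[2][0] + B[0][0] = -4 + 2 = -2, A[2][1] + B[1][0] = 10 + 6 = 16, A[2][2] + B[2][0] = 1 + 3 = 4) = -2 (attained at k = 0)
  C[2][1] = min over k of (A[2][0] + B[0][1] = -4 + 10 = 6, A[2][1] + B[1][1] = 10 + -2 = 8, A[2][2] + B[2][1] = 1 + 9 = 10) = 6 (attained at k = 0)
  C[2][2] = min over k of (A[2][0] + B[0][2] = -4 + 5 = 1, A[2][1] + B[1][2] = 10 + -2 = 8, A[2][2] + B[2][2] = 1 + 8 = 9) = 1 (attained at k = 0)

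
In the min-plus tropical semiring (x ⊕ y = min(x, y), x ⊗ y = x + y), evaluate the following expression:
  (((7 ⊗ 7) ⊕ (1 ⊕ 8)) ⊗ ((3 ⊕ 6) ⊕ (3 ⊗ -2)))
(((7 ⊗ 7) ⊕ (1 ⊕ 8)) ⊗ ((3 ⊕ 6) ⊕ (3 ⊗ -2))) = 2

Expand innermost to outermost. Recall ⊕ takes the minimum of its arguments and ⊗ takes their sum. Working out the expression (((7 ⊗ 7) ⊕ (1 ⊕ 8)) ⊗ ((3 ⊕ 6) ⊕ (3 ⊗ -2))) gives 2.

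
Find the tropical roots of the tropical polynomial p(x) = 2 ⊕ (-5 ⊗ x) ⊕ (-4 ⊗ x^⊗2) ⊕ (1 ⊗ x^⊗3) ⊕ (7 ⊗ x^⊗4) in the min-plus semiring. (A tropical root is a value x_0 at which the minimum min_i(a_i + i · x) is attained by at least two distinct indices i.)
Roots: {-6, -5, -1, 7}

Each tropical root is a break point of the lower envelope of the lines y = a_i + i · x (there are 5 lines, with slopes 0, 1, ..., 4). Only the lines that attain the minimum somewhere contribute to roots; other lines are dominated. Here the surviving (envelope) indices are i = 4, i = 3, i = 2, i = 1, i = 0.
Intersections between consecutive envelope lines give the roots: for adjacent envelope indices i < j the intersection is x = (a_i − a_j) / (j − i). Reading off the sorted break points: {-6, -5, -1, 7}.
Verification: at each break x_0, at least two indices attain the minimum of min_i(a_i + i · x_0).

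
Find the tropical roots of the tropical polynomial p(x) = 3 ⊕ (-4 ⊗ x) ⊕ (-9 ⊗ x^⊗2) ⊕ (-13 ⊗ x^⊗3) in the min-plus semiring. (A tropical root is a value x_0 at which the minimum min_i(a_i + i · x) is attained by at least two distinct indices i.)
Roots: {4, 5, 7}

Each tropical root is a break point of the lower envelope of the lines y = a_i + i · x (there are 4 lines, with slopes 0, 1, ..., 3). Only the lines that attain the minimum somewhere contribute to roots; other lines are dominated. Here the surviving (envelope) indices are i = 3, i = 2, i = 1, i = 0.
Intersections between consecutive envelope lines give the roots: for adjacent envelope indices i < j the intersection is x = (a_i − a_j) / (j − i). Reading off the sorted break points: {4, 5, 7}.
Verification: at each break x_0, at least two indices attain the minimum of min_i(a_i + i · x_0).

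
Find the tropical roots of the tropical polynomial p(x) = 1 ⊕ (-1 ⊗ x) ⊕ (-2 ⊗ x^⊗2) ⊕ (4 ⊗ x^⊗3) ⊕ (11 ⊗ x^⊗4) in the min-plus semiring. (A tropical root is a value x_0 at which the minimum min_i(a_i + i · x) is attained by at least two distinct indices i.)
Roots: {-7, -6, 1, 2}

Each tropical root is a break point of the lower envelope of the lines y = a_i + i · x (there are 5 lines, with slopes 0, 1, ..., 4). Only the lines that attain the minimum somewhere contribute to roots; other lines are dominated. Here the surviving (envelope) indices are i = 4, i = 3, i = 2, i = 1, i = 0.
Intersections between consecutive envelope lines give the roots: for adjacent envelope indices i < j the intersection is x = (a_i − a_j) / (j − i). Reading off the sorted break points: {-7, -6, 1, 2}.
Verification: at each break x_0, at least two indices attain the minimum of min_i(a_i + i · x_0).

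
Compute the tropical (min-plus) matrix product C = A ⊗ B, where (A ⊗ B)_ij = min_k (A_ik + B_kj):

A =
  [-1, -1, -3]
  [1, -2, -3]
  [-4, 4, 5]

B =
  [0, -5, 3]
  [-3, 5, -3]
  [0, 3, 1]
A ⊗ B =
  [-4, -6, -4]
  [-5, -4, -5]
  [-4, -9, -1]

Apply the min-plus product entry-by-entry:
  C[0][0] = min over k of (A[0][0] + B[0][0] = -1 + 0 = -1, A[0][1] + B[1][0] = -1 + -3 = -4, A[0][2] + B[2][0] = -3 + 0 = -3) = -4 (attained at k = 1)
  C[0][1] = min over k of (A[0][0] + B[0][1] = -1 + -5 = -6, A[0][1] + B[1][1] = -1 + 5 = 4, A[0][2] + B[2][1] = -3 + 3 = 0) = -6 (attained at k = 0)
  C[0][2] = min over k of (A[0][0] + B[0][2] = -1 + 3 = 2, A[0][1] + B[1][2] = -1 + -3 = -4, A[0][2] + B[2][2] = -3 + 1 = -2) = -4 (attained at k = 1)
  C[1][0] = min over k of (A[1][0] + B[0][0] = 1 + 0 = 1, A[1][1] + B[1][0] = -2 + -3 = -5, A[1][2] + B[2][0] = -3 + 0 = -3) = -5 (attained at k = 1)
  C[1][1] = min over k of (A[1][0] + B[0][1] = 1 + -5 = -4, A[1][1] + B[1][1] = -2 + 5 = 3, A[1][2] + B[2][1] = -3 + 3 = 0) = -4 (attained at k = 0)
  C[1][2] = min over k of (A[1][0] + B[0][2] = 1 + 3 = 4, A[1][1] + B[1][2] = -2 + -3 = -5, A[1][2] + B[2][2] = -3 + 1 = -2) = -5 (attained at k = 1)
  C[2][0] = min over k of (A[2][0] + B[0][0] = -4 + 0 = -4, A[2][1] + B[1][0] = 4 + -3 = 1, A[2][2] + B[2][0] = 5 + 0 = 5) = -4 (attained at k = 0)
  C[2][1] = min over k of (A[2][0] + B[0][1] = -4 + -5 = -9, A[2][1] + B[1][1] = 4 + 5 = 9, A[2][2] + B[2][1] = 5 + 3 = 8) = -9 (attained at k = 0)
  C[2][2] = min over k of (A[2][0] + B[0][2] = -4 + 3 = -1, A[2][1] + B[1][2] = 4 + -3 = 1, A[2][2] + B[2][2] = 5 + 1 = 6) = -1 (attained at k = 0)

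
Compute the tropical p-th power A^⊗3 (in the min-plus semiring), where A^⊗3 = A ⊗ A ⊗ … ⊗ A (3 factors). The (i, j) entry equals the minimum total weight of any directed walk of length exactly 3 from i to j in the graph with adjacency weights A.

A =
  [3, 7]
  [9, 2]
A^⊗3 =
  [9, 11]
  [13, 6]

Each entry (A^⊗3)_ij equals the minimum over all length-3 walks i = v_0 → v_1 → … → v_3 = j of Σ_t A[v_t][v_{t+1}]. For example, for (i, j) = (0, 1) we minimise over 4 possible intermediate vertex sequences; the minimum is 11, attained along the walk 0 → 1 → 1 → 1.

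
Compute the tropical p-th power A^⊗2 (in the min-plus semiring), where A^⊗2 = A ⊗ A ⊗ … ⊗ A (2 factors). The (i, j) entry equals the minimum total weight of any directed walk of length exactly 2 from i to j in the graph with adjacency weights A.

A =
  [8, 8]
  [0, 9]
A^⊗2 =
  [8, 16]
  [8, 8]

Each entry (A^⊗2)_ij equals the minimum over all length-2 walks i = v_0 → v_1 → … → v_2 = j of Σ_t A[v_t][v_{t+1}]. For example, for (i, j) = (0, 1) we minimise over 2 possible intermediate vertex sequences; the minimum is 16, attained along the walk 0 → 0 → 1.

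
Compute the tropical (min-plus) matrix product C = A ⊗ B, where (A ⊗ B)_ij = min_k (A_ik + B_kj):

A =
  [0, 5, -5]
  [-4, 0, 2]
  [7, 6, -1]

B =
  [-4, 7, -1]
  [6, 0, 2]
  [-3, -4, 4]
A ⊗ B =
  [-8, -9, -1]
  [-8, -2, -5]
  [-4, -5, 3]

Apply the min-plus product entry-by-entry:
  C[0][0] = min over k of (A[0][0] + B[0][0] = 0 + -4 = -4, A[0][1] + B[1][0] = 5 + 6 = 11, A[0][2] + B[2][0] = -5 + -3 = -8) = -8 (attained at k = 2)
  C[0][1] = min over k of (A[0][0] + B[0][1] = 0 + 7 = 7, A[0][1] + B[1][1] = 5 + 0 = 5, A[0][2] + B[2][1] = -5 + -4 = -9) = -9 (attained at k = 2)
  C[0][2] = min over k of (A[0][0] + B[0][2] = 0 + -1 = -1, A[0][1] + B[1][2] = 5 + 2 = 7, A[0][2] + B[2][2] = -5 + 4 = -1) = -1 (attained at k = 0)
  C[1][0] = min over k of (A[1][0] + B[0][0] = -4 + -4 = -8, A[1][1] + B[1][0] = 0 + 6 = 6, A[1][2] + B[2][0] = 2 + -3 = -1) = -8 (attained at k = 0)
  C[1][1] = min over k of (A[1][0] + B[0][1] = -4 + 7 = 3, A[1][1] + B[1][1] = 0 + 0 = 0, A[1][2] + B[2][1] = 2 + -4 = -2) = -2 (attained at k = 2)
  C[1][2] = min over k of (A[1][0] + B[0][2] = -4 + -1 = -5, A[1][1] + B[1][2] = 0 + 2 = 2, A[1][2] + B[2][2] = 2 + 4 = 6) = -5 (attained at k = 0)
  C[2][0] = min over k of (A[2][0] + B[0][0] = 7 + -4 = 3, A[2][1] + B[1][0] = 6 + 6 = 12, A[2][2] + B[2][0] = -1 + -3 = -4) = -4 (attained at k = 2)
  C[2][1] = min over k of (A[2][0] + B[0][1] = 7 + 7 = 14, A[2][1] + B[1][1] = 6 + 0 = 6, A[2][2] + B[2][1] = -1 + -4 = -5) = -5 (attained at k = 2)
  C[2][2] = min over k of (A[2][0] + B[0][2] = 7 + -1 = 6, A[2][1] + B[1][2] = 6 + 2 = 8, A[2][2] + B[2][2] = -1 + 4 = 3) = 3 (attained at k = 2)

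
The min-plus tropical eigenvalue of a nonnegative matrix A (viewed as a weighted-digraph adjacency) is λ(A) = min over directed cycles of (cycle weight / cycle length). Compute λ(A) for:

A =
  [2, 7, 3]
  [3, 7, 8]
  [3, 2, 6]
λ(A) = 2

Enumerate directed cycles and compute their means (weight / length). Sample:
  cycle 0 → 0: weight = 2, length = 1, mean = 2/1 ≈ 2.000
  cycle 1 → 1: weight = 7, length = 1, mean = 7/1 ≈ 7.000
  cycle 2 → 2: weight = 6, length = 1, mean = 6/1 ≈ 6.000
  cycle 0 → 1 → 0: weight = 10, length = 2, mean = 10/2 ≈ 5.000
  cycle 0 → 2 → 0: weight = 6, length = 2, mean = 6/2 ≈ 3.000
  cycle 1 → 0 → 1: weight = 10, length = 2, mean = 10/2 ≈ 5.000
Minimum mean = 2.000, attained e.g. along the cycle 0 → 0 with weight 2 and length 1. So λ(A) = 2/1 = 2.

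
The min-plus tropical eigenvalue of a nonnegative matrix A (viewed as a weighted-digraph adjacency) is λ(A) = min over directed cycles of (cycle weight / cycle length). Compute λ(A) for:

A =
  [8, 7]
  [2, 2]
λ(A) = 2

Enumerate directed cycles and compute their means (weight / length). Sample:
  cycle 0 → 0: weight = 8, length = 1, mean = 8/1 ≈ 8.000
  cycle 1 → 1: weight = 2, length = 1, mean = 2/1 ≈ 2.000
  cycle 0 → 1 → 0: weight = 9, length = 2, mean = 9/2 ≈ 4.500
  cycle 1 → 0 → 1: weight = 9, length = 2, mean = 9/2 ≈ 4.500
Minimum mean = 2.000, attained e.g. along the cycle 1 → 1 with weight 2 and length 1. So λ(A) = 2/1 = 2.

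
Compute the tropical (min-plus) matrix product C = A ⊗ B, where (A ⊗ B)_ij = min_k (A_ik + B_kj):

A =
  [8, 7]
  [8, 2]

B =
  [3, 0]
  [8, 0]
A ⊗ B =
  [11, 7]
  [10, 2]

Apply the min-plus product entry-by-entry:
  C[0][0] = min over k of (A[0][0] + B[0][0] = 8 + 3 = 11, A[0][1] + B[1][0] = 7 + 8 = 15) = 11 (attained at k = 0)
  C[0][1] = min over k of (A[0][0] + B[0][1] = 8 + 0 = 8, A[0][1] + B[1][1] = 7 + 0 = 7) = 7 (attained at k = 1)
  C[1][0] = min over k of (A[1][0] + B[0][0] = 8 + 3 = 11, A[1][1] + B[1][0] = 2 + 8 = 10) = 10 (attained at k = 1)
  C[1][1] = min over k of (A[1][0] + B[0][1] = 8 + 0 = 8, A[1][1] + B[1][1] = 2 + 0 = 2) = 2 (attained at k = 1)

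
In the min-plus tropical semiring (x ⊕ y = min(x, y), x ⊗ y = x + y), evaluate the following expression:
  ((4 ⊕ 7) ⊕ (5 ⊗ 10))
((4 ⊕ 7) ⊕ (5 ⊗ 10)) = 4

Expand innermost to outermost. Recall ⊕ takes the minimum of its arguments and ⊗ takes their sum. Working out the expression ((4 ⊕ 7) ⊕ (5 ⊗ 10)) gives 4.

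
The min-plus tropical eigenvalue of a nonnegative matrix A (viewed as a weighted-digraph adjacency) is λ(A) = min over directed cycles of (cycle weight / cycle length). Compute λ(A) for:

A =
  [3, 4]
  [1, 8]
λ(A) = 5/2

Enumerate directed cycles and compute their means (weight / length). Sample:
  cycle 0 → 0: weight = 3, length = 1, mean = 3/1 ≈ 3.000
  cycle 1 → 1: weight = 8, length = 1, mean = 8/1 ≈ 8.000
  cycle 0 → 1 → 0: weight = 5, length = 2, mean = 5/2 ≈ 2.500
  cycle 1 → 0 → 1: weight = 5, length = 2, mean = 5/2 ≈ 2.500
Minimum mean = 2.500, attained e.g. along the cycle 0 → 1 → 0 with weight 5 and length 2. So λ(A) = 5/2 = 5/2.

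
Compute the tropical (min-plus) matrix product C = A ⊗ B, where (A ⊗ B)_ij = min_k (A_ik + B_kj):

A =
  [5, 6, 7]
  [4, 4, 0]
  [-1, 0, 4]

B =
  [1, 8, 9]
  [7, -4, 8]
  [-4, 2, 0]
A ⊗ B =
  [3, 2, 7]
  [-4, 0, 0]
  [0, -4, 4]

Apply the min-plus product entry-by-entry:
  C[0][0] = min over k of (A[0][0] + B[0][0] = 5 + 1 = 6, A[0][1] + B[1][0] = 6 + 7 = 13, A[0][2] + B[2][0] = 7 + -4 = 3) = 3 (attained at k = 2)
  C[0][1] = min over k of (A[0][0] + B[0][1] = 5 + 8 = 13, A[0][1] + B[1][1] = 6 + -4 = 2, A[0][2] + B[2][1] = 7 + 2 = 9) = 2 (attained at k = 1)
  C[0][2] = min over k of (A[0][0] + B[0][2] = 5 + 9 = 14, A[0][1] + B[1][2] = 6 + 8 = 14, A[0][2] + B[2][2] = 7 + 0 = 7) = 7 (attained at k = 2)
  C[1][0] = min over k of (A[1][0] + B[0][0] = 4 + 1 = 5, A[1][1] + B[1][0] = 4 + 7 = 11, A[1][2] + B[2][0] = 0 + -4 = -4) = -4 (attained at k = 2)
  C[1][1] = min over k of (A[1][0] + B[0][1] = 4 + 8 = 12, A[1][1] + B[1][1] = 4 + -4 = 0, A[1][2] + B[2][1] = 0 + 2 = 2) = 0 (attained at k = 1)
  C[1][2] = min over k of (A[1][0] + B[0][2] = 4 + 9 = 13, A[1][1] + B[1][2] = 4 + 8 = 12, A[1][2] + B[2][2] = 0 + 0 = 0) = 0 (attained at k = 2)
  C[2][0] = min over k of (A[2][0] + B[0][0] = -1 + 1 = 0, A[2][1] + B[1][0] = 0 + 7 = 7, A[2][2] + B[2][0] = 4 + -4 = 0) = 0 (attained at k = 0)
  C[2][1] = min over k of (A[2][0] + B[0][1] = -1 + 8 = 7, A[2][1] + B[1][1] = 0 + -4 = -4, A[2][2] + B[2][1] = 4 + 2 = 6) = -4 (attained at k = 1)
  C[2][2] = min over k of (A[2][0] + B[0][2] = -1 + 9 = 8, A[2][1] + B[1][2] = 0 + 8 = 8, A[2][2] + B[2][2] = 4 + 0 = 4) = 4 (attained at k = 2)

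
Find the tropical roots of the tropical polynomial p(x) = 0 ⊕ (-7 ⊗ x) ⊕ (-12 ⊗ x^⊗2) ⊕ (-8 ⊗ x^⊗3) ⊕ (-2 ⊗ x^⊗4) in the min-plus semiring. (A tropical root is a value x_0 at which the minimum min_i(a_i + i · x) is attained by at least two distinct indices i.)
Roots: {-6, -4, 5, 7}

Each tropical root is a break point of the lower envelope of the lines y = a_i + i · x (there are 5 lines, with slopes 0, 1, ..., 4). Only the lines that attain the minimum somewhere contribute to roots; other lines are dominated. Here the surviving (envelope) indices are i = 4, i = 3, i = 2, i = 1, i = 0.
Intersections between consecutive envelope lines give the roots: for adjacent envelope indices i < j the intersection is x = (a_i − a_j) / (j − i). Reading off the sorted break points: {-6, -4, 5, 7}.
Verification: at each break x_0, at least two indices attain the minimum of min_i(a_i + i · x_0).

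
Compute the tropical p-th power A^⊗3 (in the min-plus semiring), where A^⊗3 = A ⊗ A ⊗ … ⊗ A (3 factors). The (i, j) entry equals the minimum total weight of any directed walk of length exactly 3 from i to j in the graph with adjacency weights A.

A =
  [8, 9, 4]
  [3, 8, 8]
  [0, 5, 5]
A^⊗3 =
  [9, 13, 8]
  [7, 12, 12]
  [4, 9, 9]

Each entry (A^⊗3)_ij equals the minimum over all length-3 walks i = v_0 → v_1 → … → v_3 = j of Σ_t A[v_t][v_{t+1}]. For example, for (i, j) = (0, 2) we minimise over 9 possible intermediate vertex sequences; the minimum is 8, attained along the walk 0 → 2 → 0 → 2.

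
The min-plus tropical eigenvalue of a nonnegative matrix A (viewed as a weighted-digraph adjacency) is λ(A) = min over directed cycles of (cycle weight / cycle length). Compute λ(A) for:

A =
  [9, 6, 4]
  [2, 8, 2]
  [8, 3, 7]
λ(A) = 5/2

Enumerate directed cycles and compute their means (weight / length). Sample:
  cycle 0 → 0: weight = 9, length = 1, mean = 9/1 ≈ 9.000
  cycle 1 → 1: weight = 8, length = 1, mean = 8/1 ≈ 8.000
  cycle 2 → 2: weight = 7, length = 1, mean = 7/1 ≈ 7.000
  cycle 0 → 1 → 0: weight = 8, length = 2, mean = 8/2 ≈ 4.000
  cycle 0 → 2 → 0: weight = 12, length = 2, mean = 12/2 ≈ 6.000
  cycle 1 → 0 → 1: weight = 8, length = 2, mean = 8/2 ≈ 4.000
Minimum mean = 2.500, attained e.g. along the cycle 1 → 2 → 1 with weight 5 and length 2. So λ(A) = 5/2 = 5/2.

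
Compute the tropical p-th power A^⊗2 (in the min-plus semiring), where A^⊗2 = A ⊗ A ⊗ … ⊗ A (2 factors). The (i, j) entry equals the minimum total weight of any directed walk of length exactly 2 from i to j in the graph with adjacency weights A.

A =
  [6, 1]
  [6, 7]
A^⊗2 =
  [7, 7]
  [12, 7]

Each entry (A^⊗2)_ij equals the minimum over all length-2 walks i = v_0 → v_1 → … → v_2 = j of Σ_t A[v_t][v_{t+1}]. For example, for (i, j) = (0, 1) we minimise over 2 possible intermediate vertex sequences; the minimum is 7, attained along the walk 0 → 0 → 1.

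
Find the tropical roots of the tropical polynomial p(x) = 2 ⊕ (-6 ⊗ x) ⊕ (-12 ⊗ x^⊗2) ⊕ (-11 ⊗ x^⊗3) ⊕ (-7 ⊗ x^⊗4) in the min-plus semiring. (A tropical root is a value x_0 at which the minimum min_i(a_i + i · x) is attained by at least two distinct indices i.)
Roots: {-4, -1, 6, 8}

Each tropical root is a break point of the lower envelope of the lines y = a_i + i · x (there are 5 lines, with slopes 0, 1, ..., 4). Only the lines that attain the minimum somewhere contribute to roots; other lines are dominated. Here the surviving (envelope) indices are i = 4, i = 3, i = 2, i = 1, i = 0.
Intersections between consecutive envelope lines give the roots: for adjacent envelope indices i < j the intersection is x = (a_i − a_j) / (j − i). Reading off the sorted break points: {-4, -1, 6, 8}.
Verification: at each break x_0, at least two indices attain the minimum of min_i(a_i + i · x_0).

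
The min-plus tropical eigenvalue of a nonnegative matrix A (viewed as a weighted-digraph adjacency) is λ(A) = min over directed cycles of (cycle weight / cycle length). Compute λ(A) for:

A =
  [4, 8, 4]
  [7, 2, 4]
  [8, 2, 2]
λ(A) = 2

Enumerate directed cycles and compute their means (weight / length). Sample:
  cycle 0 → 0: weight = 4, length = 1, mean = 4/1 ≈ 4.000
  cycle 1 → 1: weight = 2, length = 1, mean = 2/1 ≈ 2.000
  cycle 2 → 2: weight = 2, length = 1, mean = 2/1 ≈ 2.000
  cycle 0 → 1 → 0: weight = 15, length = 2, mean = 15/2 ≈ 7.500
  cycle 0 → 2 → 0: weight = 12, length = 2, mean = 12/2 ≈ 6.000
  cycle 1 → 0 → 1: weight = 15, length = 2, mean = 15/2 ≈ 7.500
Minimum mean = 2.000, attained e.g. along the cycle 1 → 1 with weight 2 and length 1. So λ(A) = 2/1 = 2.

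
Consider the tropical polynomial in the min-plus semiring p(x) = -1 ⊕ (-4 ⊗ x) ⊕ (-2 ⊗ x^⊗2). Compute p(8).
p(8) = -1

A tropical monomial a ⊗ x^⊗i evaluates to a + i · x. Evaluating each term at x = 8:
  Term 0 contributes -1 + 0 · 8 = -1
  Term 1 contributes -4 + 1 · 8 = 4
  Term 2 contributes -2 + 2 · 8 = 14
p(8) = ⊕ of these = min[-1, 4, 14] = -1.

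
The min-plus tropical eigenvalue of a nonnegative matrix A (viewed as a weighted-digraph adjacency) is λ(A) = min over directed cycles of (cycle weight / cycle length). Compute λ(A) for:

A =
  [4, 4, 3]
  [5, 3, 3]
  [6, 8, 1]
λ(A) = 1

Enumerate directed cycles and compute their means (weight / length). Sample:
  cycle 0 → 0: weight = 4, length = 1, mean = 4/1 ≈ 4.000
  cycle 1 → 1: weight = 3, length = 1, mean = 3/1 ≈ 3.000
  cycle 2 → 2: weight = 1, length = 1, mean = 1/1 ≈ 1.000
  cycle 0 → 1 → 0: weight = 9, length = 2, mean = 9/2 ≈ 4.500
  cycle 0 → 2 → 0: weight = 9, length = 2, mean = 9/2 ≈ 4.500
  cycle 1 → 0 → 1: weight = 9, length = 2, mean = 9/2 ≈ 4.500
Minimum mean = 1.000, attained e.g. along the cycle 2 → 2 with weight 1 and length 1. So λ(A) = 1/1 = 1.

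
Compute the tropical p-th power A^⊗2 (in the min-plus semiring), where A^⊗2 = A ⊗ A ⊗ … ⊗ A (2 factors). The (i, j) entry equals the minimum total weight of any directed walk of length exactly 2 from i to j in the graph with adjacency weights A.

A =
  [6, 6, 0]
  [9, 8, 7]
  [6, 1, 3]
A^⊗2 =
  [6, 1, 3]
  [13, 8, 9]
  [9, 4, 6]

Each entry (A^⊗2)_ij equals the minimum over all length-2 walks i = v_0 → v_1 → … → v_2 = j of Σ_t A[v_t][v_{t+1}]. For example, for (i, j) = (0, 2) we minimise over 3 possible intermediate vertex sequences; the minimum is 3, attained along the walk 0 → 2 → 2.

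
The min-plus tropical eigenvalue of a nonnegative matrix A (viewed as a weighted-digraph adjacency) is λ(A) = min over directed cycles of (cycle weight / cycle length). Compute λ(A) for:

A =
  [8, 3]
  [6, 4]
λ(A) = 4

Enumerate directed cycles and compute their means (weight / length). Sample:
  cycle 0 → 0: weight = 8, length = 1, mean = 8/1 ≈ 8.000
  cycle 1 → 1: weight = 4, length = 1, mean = 4/1 ≈ 4.000
  cycle 0 → 1 → 0: weight = 9, length = 2, mean = 9/2 ≈ 4.500
  cycle 1 → 0 → 1: weight = 9, length = 2, mean = 9/2 ≈ 4.500
Minimum mean = 4.000, attained e.g. along the cycle 1 → 1 with weight 4 and length 1. So λ(A) = 4/1 = 4.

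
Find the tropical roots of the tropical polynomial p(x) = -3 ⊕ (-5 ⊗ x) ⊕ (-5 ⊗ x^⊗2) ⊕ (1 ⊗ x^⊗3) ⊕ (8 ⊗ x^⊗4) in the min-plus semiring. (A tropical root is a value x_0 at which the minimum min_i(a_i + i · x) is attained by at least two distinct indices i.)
Roots: {-7, -6, 0, 2}

Each tropical root is a break point of the lower envelope of the lines y = a_i + i · x (there are 5 lines, with slopes 0, 1, ..., 4). Only the lines that attain the minimum somewhere contribute to roots; other lines are dominated. Here the surviving (envelope) indices are i = 4, i = 3, i = 2, i = 1, i = 0.
Intersections between consecutive envelope lines give the roots: for adjacent envelope indices i < j the intersection is x = (a_i − a_j) / (j − i). Reading off the sorted break points: {-7, -6, 0, 2}.
Verification: at each break x_0, at least two indices attain the minimum of min_i(a_i + i · x_0).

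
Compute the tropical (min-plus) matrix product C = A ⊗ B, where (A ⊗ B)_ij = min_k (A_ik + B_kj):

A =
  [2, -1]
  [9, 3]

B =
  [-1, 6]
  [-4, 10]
A ⊗ B =
  [-5, 8]
  [-1, 13]

Apply the min-plus product entry-by-entry:
  C[0][0] = min over k of (A[0][0] + B[0][0] = 2 + -1 = 1, A[0][1] + B[1][0] = -1 + -4 = -5) = -5 (attained at k = 1)
  C[0][1] = min over k of (A[0][0] + B[0][1] = 2 + 6 = 8, A[0][1] + B[1][1] = -1 + 10 = 9) = 8 (attained at k = 0)
  C[1][0] = min over k of (A[1][0] + B[0][0] = 9 + -1 = 8, A[1][1] + B[1][0] = 3 + -4 = -1) = -1 (attained at k = 1)
  C[1][1] = min over k of (A[1][0] + B[0][1] = 9 + 6 = 15, A[1][1] + B[1][1] = 3 + 10 = 13) = 13 (attained at k = 1)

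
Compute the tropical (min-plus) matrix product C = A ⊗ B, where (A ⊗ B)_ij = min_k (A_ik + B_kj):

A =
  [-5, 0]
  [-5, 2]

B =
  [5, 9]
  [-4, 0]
A ⊗ B =
  [-4, 0]
  [-2, 2]

Apply the min-plus product entry-by-entry:
  C[0][0] = min over k of (A[0][0] + B[0][0] = -5 + 5 = 0, A[0][1] + B[1][0] = 0 + -4 = -4) = -4 (attained at k = 1)
  C[0][1] = min over k of (A[0][0] + B[0][1] = -5 + 9 = 4, A[0][1] + B[1][1] = 0 + 0 = 0) = 0 (attained at k = 1)
  C[1][0] = min over k of (A[1][0] + B[0][0] = -5 + 5 = 0, A[1][1] + B[1][0] = 2 + -4 = -2) = -2 (attained at k = 1)
  C[1][1] = min over k of (A[1][0] + B[0][1] = -5 + 9 = 4, A[1][1] + B[1][1] = 2 + 0 = 2) = 2 (attained at k = 1)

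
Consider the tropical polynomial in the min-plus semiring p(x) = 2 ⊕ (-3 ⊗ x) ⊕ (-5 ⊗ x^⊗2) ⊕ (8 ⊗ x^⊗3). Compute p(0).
p(0) = -5

A tropical monomial a ⊗ x^⊗i evaluates to a + i · x. Evaluating each term at x = 0:
  Term 0 contributes 2 + 0 · 0 = 2
  Term 1 contributes -3 + 1 · 0 = -3
  Term 2 contributes -5 + 2 · 0 = -5
  Term 3 contributes 8 + 3 · 0 = 8
p(0) = ⊕ of these = min[2, -3, -5, 8] = -5.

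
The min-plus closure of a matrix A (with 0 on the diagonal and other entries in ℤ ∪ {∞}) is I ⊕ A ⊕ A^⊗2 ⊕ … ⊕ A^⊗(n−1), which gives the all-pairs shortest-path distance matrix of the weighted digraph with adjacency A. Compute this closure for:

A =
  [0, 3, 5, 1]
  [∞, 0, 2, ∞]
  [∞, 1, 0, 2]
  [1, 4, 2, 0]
Closure =
  [0, 3, 3, 1]
  [5, 0, 2, 4]
  [3, 1, 0, 2]
  [1, 3, 2, 0]

This is the Floyd-Warshall all-pairs shortest-path computation. For each intermediate vertex k = 0, 1, …, 3, update dist[i][j] ← min(dist[i][j], dist[i][k] + dist[k][j]). The final matrix gives, for each (i, j), the minimum total weight of any directed path from i to j (possibly empty when i = j).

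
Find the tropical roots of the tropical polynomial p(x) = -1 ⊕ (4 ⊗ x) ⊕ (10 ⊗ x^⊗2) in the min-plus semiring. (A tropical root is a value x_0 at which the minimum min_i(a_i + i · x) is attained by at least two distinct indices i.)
Roots: {-6, -5}

Each tropical root is a break point of the lower envelope of the lines y = a_i + i · x (there are 3 lines, with slopes 0, 1, ..., 2). Only the lines that attain the minimum somewhere contribute to roots; other lines are dominated. Here the surviving (envelope) indices are i = 2, i = 1, i = 0.
Intersections between consecutive envelope lines give the roots: for adjacent envelope indices i < j the intersection is x = (a_i − a_j) / (j − i). Reading off the sorted break points: {-6, -5}.
Verification: at each break x_0, at least two indices attain the minimum of min_i(a_i + i · x_0).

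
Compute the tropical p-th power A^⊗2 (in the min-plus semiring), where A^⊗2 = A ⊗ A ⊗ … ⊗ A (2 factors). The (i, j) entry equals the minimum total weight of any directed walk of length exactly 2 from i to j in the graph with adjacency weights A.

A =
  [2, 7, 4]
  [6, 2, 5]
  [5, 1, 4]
A^⊗2 =
  [4, 5, 6]
  [8, 4, 7]
  [7, 3, 6]

Each entry (A^⊗2)_ij equals the minimum over all length-2 walks i = v_0 → v_1 → … → v_2 = j of Σ_t A[v_t][v_{t+1}]. For example, for (i, j) = (0, 2) we minimise over 3 possible intermediate vertex sequences; the minimum is 6, attained along the walk 0 → 0 → 2.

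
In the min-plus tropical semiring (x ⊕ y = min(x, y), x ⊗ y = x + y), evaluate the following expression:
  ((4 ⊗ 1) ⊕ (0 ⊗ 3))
((4 ⊗ 1) ⊕ (0 ⊗ 3)) = 3

Expand innermost to outermost. Recall ⊕ takes the minimum of its arguments and ⊗ takes their sum. Working out the expression ((4 ⊗ 1) ⊕ (0 ⊗ 3)) gives 3.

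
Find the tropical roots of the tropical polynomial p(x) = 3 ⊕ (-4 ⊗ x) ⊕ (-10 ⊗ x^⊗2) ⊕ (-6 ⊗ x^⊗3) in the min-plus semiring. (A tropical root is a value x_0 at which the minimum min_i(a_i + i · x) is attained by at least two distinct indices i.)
Roots: {-4, 6, 7}

Each tropical root is a break point of the lower envelope of the lines y = a_i + i · x (there are 4 lines, with slopes 0, 1, ..., 3). Only the lines that attain the minimum somewhere contribute to roots; other lines are dominated. Here the surviving (envelope) indices are i = 3, i = 2, i = 1, i = 0.
Intersections between consecutive envelope lines give the roots: for adjacent envelope indices i < j the intersection is x = (a_i − a_j) / (j − i). Reading off the sorted break points: {-4, 6, 7}.
Verification: at each break x_0, at least two indices attain the minimum of min_i(a_i + i · x_0).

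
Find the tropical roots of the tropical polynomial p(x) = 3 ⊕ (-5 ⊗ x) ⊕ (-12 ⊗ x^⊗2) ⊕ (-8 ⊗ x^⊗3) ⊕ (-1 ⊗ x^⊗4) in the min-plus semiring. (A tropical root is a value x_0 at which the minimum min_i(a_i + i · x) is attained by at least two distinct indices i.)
Roots: {-7, -4, 7, 8}

Each tropical root is a break point of the lower envelope of the lines y = a_i + i · x (there are 5 lines, with slopes 0, 1, ..., 4). Only the lines that attain the minimum somewhere contribute to roots; other lines are dominated. Here the surviving (envelope) indices are i = 4, i = 3, i = 2, i = 1, i = 0.
Intersections between consecutive envelope lines give the roots: for adjacent envelope indices i < j the intersection is x = (a_i − a_j) / (j − i). Reading off the sorted break points: {-7, -4, 7, 8}.
Verification: at each break x_0, at least two indices attain the minimum of min_i(a_i + i · x_0).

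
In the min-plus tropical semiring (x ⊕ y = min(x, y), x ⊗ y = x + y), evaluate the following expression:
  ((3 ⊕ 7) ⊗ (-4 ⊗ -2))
((3 ⊕ 7) ⊗ (-4 ⊗ -2)) = -3

Expand innermost to outermost. Recall ⊕ takes the minimum of its arguments and ⊗ takes their sum. Working out the expression ((3 ⊕ 7) ⊗ (-4 ⊗ -2)) gives -3.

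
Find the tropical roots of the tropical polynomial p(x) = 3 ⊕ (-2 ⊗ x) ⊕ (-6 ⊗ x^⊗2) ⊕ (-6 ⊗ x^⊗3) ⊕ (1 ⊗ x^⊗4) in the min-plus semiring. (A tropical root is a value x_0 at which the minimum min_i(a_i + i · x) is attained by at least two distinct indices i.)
Roots: {-7, 0, 4, 5}

Each tropical root is a break point of the lower envelope of the lines y = a_i + i · x (there are 5 lines, with slopes 0, 1, ..., 4). Only the lines that attain the minimum somewhere contribute to roots; other lines are dominated. Here the surviving (envelope) indices are i = 4, i = 3, i = 2, i = 1, i = 0.
Intersections between consecutive envelope lines give the roots: for adjacent envelope indices i < j the intersection is x = (a_i − a_j) / (j − i). Reading off the sorted break points: {-7, 0, 4, 5}.
Verification: at each break x_0, at least two indices attain the minimum of min_i(a_i + i · x_0).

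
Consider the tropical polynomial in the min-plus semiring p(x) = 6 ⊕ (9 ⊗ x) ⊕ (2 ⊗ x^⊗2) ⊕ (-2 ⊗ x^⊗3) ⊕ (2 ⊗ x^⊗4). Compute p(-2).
p(-2) = -8

A tropical monomial a ⊗ x^⊗i evaluates to a + i · x. Evaluating each term at x = -2:
  Term 0 contributes 6 + 0 · -2 = 6
  Term 1 contributes 9 + 1 · -2 = 7
  Term 2 contributes 2 + 2 · -2 = -2
  Term 3 contributes -2 + 3 · -2 = -8
  Term 4 contributes 2 + 4 · -2 = -6
p(-2) = ⊕ of these = min[6, 7, -2, -8, -6] = -8.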